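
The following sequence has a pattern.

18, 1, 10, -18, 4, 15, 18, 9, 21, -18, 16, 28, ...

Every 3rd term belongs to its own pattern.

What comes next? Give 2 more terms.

Read the sequence 3 terms at a time; column i is its own pattern.
Stream A is 18, -18, 18, -18, which is oscillating between 18 and -18.
Stream B is 1, 4, 9, 16, which is perfect squares starting at 1².
Stream C is 10, 15, 21, 28, which is the triangular numbers T_4, T_5, ….
Term 13 comes from stream A (its 5th entry): 18.
Position 14 → stream B, term 5 = 25.

18, 25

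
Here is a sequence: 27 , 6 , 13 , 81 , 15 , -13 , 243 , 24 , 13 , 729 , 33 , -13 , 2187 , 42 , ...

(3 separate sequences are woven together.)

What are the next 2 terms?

Read the sequence 3 terms at a time; column i is its own pattern.
Subsequence A = 27, 81, 243, 729, 2187: powers 3^3, 3^4, 3^5, ….
Subsequence B = 6, 15, 24, 33, 42: arithmetic with common difference +9.
Subsequence C = 13, -13, 13, -13: the oscillation 13·(−1)^(n+1).
Position 15 → subsequence C, term 5 = 13.
Position 16 → subsequence A, term 6 = 6561.

13, 6561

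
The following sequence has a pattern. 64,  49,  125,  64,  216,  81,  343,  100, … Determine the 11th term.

729

Positions 1, 3, 5, … form one subsequence and positions 2, 4, 6, … form another.
Stream A = 64, 125, 216, 343: consecutive cubes n³ from n = 4.
Stream B = 49, 64, 81, 100: perfect squares starting at 7².
Term 11 comes from stream A (its 6th entry): 729.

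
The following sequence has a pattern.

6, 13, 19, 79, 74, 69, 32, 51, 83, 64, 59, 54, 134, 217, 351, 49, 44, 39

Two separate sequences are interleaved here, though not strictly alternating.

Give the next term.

The slot pattern repeats as AAABBB (period 6), so there are 2 interleaved tracks.
Track A is 6, 13, 19, 32, 51, 83, 134, 217, 351, which is a Fibonacci-like recurrence a_n = a_{n-1} + a_{n-2}.
Track B is 79, 74, 69, 64, 59, 54, 49, 44, 39, which is arithmetic, step −5.
Position 19 → track A, term 10 = 568.

568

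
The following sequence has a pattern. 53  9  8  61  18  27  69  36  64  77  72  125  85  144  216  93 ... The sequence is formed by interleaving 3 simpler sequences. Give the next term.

The terms cycle through 3 interleaved subsequences.
Subsequence A is 53, 61, 69, 77, 85, 93, which is arithmetic with common difference +8.
Subsequence B is 9, 18, 36, 72, 144, which is geometric with ratio 2.
Subsequence C is 8, 27, 64, 125, 216, which is consecutive cubes n³ from n = 2.
Term 17 comes from subsequence B (its 6th entry): 288.

288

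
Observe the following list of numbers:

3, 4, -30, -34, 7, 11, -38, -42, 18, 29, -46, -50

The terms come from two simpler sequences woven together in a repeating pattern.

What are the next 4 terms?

47, 76, -54, -58

Positions follow the repeating pattern AABB; grouping by letter gives 2 tracks.
Track A: 3, 4, 7, 11, 18, 29 (each term equals the sum of the previous two).
Track B: -30, -34, -38, -42, -46, -50 (arithmetic, step −4).
Position 13 falls in track A as its term 7, giving 47.
Position 14 → track A, term 8 = 76.
The 15th slot belongs to track B; its 7th term is -54.
Position 16 → track B, term 8 = -58.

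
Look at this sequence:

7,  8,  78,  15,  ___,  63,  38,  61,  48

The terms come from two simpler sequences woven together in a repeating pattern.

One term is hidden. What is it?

23

Positions follow the repeating pattern AAB; grouping by letter gives 2 tracks.
Track A: 7, 8, 15, ?, 38, 61 — a Fibonacci-like recurrence a_n = a_{n-1} + a_{n-2}.
Track B: 78, 63, 48 — subtracting 15 each time.
The gap is track A's term 4; the rule gives 23.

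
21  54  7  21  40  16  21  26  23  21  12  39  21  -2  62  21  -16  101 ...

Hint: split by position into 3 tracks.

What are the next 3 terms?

21, -30, 163

Split by position mod 3 into 3 tracks.
Track A is 21, 21, 21, 21, 21, 21, which is the constant sequence 21.
Track B is 54, 40, 26, 12, -2, -16, which is arithmetic, step −14.
Track C is 7, 16, 23, 39, 62, 101, which is Fibonacci-style (each term is the sum of the two before it).
Position 19 falls in track A as its term 7, giving 21.
Term 20 comes from track B (its 7th entry): -30.
The 21st slot belongs to track C; its 7th term is 163.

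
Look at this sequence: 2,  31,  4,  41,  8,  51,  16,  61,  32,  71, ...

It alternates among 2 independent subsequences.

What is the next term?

Positions 1, 3, 5, … form one subsequence and positions 2, 4, 6, … form another.
Track A is 2, 4, 8, 16, 32, which is powers 2^1, 2^2, 2^3, ….
Track B is 31, 41, 51, 61, 71, which is linear: a_n = 21 + 10·n.
Position 11 falls in track A as its term 6, giving 64.

64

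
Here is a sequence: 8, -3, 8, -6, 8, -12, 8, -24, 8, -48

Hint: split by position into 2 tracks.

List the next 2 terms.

8, -96

Split by position mod 2 into 2 tracks.
Track A: 8, 8, 8, 8, 8. Constant 8.
Track B: -3, -6, -12, -24, -48. A geometric progression (common ratio 2).
Position 11 falls in track A as its term 6, giving 8.
Term 12 comes from track B (its 6th entry): -96.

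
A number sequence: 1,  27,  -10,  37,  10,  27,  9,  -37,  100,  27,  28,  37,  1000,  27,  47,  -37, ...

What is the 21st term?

100000

Read the sequence 4 terms at a time; column i is its own pattern.
Track A: 1, 10, 100, 1000 — multiplying by 10 each time.
Track B: 27, 27, 27, 27 — constant 27.
Track C: -10, 9, 28, 47 — arithmetic, step +19.
Track D: 37, -37, 37, -37 — the oscillation 37·(−1)^(n+1).
Position 21 → track A, term 6 = 100000.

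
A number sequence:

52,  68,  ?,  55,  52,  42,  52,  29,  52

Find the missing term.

The terms cycle through 2 interleaved subsequences.
Track A = 52, ?, 52, 52, 52: always 52.
Track B = 68, 55, 42, 29: linear: a_n = 81 − 13·n.
So the missing entry in track A is 52.

52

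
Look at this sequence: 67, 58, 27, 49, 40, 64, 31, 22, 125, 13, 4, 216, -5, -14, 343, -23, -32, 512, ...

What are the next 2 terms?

-41, -50

Reading positions in blocks of 3 reveals the pattern AAB — 2 tracks woven together.
Track A: 67, 58, 49, 40, 31, 22, 13, 4, -5, -14, -23, -32 (subtracting 9 each time).
Track B: 27, 64, 125, 216, 343, 512 (the cubes 3³, 4³, 5³, …).
The 19th slot belongs to track A; its 13th term is -41.
The 20th slot belongs to track A; its 14th term is -50.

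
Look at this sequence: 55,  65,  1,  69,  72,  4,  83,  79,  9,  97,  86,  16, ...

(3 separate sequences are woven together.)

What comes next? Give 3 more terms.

Taking every 3rd term gives 3 separate tracks.
Subsequence A: 55, 69, 83, 97. Arithmetic with common difference +14.
Subsequence B: 65, 72, 79, 86. Arithmetic, step +7.
Subsequence C: 1, 4, 9, 16. Consecutive squares n² from n = 1.
Position 13 → subsequence A, term 5 = 111.
Term 14 comes from subsequence B (its 5th entry): 93.
The 15th slot belongs to subsequence C; its 5th term is 25.

111, 93, 25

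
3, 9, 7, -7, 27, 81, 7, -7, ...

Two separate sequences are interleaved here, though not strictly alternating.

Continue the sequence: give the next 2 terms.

243, 729

The slot pattern repeats as AABB (period 4), so there are 2 interleaved tracks.
Track A: 3, 9, 27, 81 (powers of 3).
Track B: 7, -7, 7, -7 (alternating ±7).
Position 9 → track A, term 5 = 243.
Position 10 falls in track A as its term 6, giving 729.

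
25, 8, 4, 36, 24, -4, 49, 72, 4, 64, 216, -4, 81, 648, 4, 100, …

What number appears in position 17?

The terms cycle through 3 interleaved subsequences.
Stream A: 25, 36, 49, 64, 81, 100 (perfect squares starting at 5²).
Stream B: 8, 24, 72, 216, 648 (multiplying by 3 each time).
Stream C: 4, -4, 4, -4, 4 (alternating ±4).
Position 17 → stream B, term 6 = 1944.

1944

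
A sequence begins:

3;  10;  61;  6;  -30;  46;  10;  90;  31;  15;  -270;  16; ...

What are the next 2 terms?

Read the sequence 3 terms at a time; column i is its own pattern.
Stream A: 3, 6, 10, 15 — the triangular numbers T_2, T_3, ….
Stream B: 10, -30, 90, -270 — multiplying by -3 each time.
Stream C: 61, 46, 31, 16 — arithmetic with common difference −15.
The 13th slot belongs to stream A; its 5th term is 21.
Position 14 falls in stream B as its term 5, giving 810.

21, 810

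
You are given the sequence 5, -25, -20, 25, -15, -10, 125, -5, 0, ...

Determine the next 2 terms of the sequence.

625, 5

The slot pattern repeats as ABB (period 3), so there are 2 interleaved tracks.
Track A: 5, 25, 125 — successive powers of 5.
Track B: -25, -20, -15, -10, -5, 0 — linear: a_n = -30 + 5·n.
Position 10 falls in track A as its term 4, giving 625.
Term 11 comes from track B (its 7th entry): 5.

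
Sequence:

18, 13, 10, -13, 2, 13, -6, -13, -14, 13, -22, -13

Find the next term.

Odd-indexed and even-indexed terms follow separate rules.
Subsequence A: 18, 10, 2, -6, -14, -22. Arithmetic, step −8.
Subsequence B: 13, -13, 13, -13, 13, -13. Alternating ±13.
Position 13 → subsequence A, term 7 = -30.

-30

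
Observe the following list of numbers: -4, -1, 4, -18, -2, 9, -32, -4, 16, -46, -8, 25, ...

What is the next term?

Taking every 3rd term gives 3 separate tracks.
Track A: -4, -18, -32, -46 (arithmetic with common difference −14).
Track B: -1, -2, -4, -8 (a geometric progression (common ratio 2)).
Track C: 4, 9, 16, 25 (the squares 2², 3², 4², …).
Position 13 → track A, term 5 = -60.

-60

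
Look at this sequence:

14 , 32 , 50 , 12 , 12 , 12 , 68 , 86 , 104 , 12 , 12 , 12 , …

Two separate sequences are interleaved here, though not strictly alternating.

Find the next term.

122

Positions follow the repeating pattern AAABBB; grouping by letter gives 2 tracks.
Subsequence A: 14, 32, 50, 68, 86, 104 — arithmetic with common difference +18.
Subsequence B: 12, 12, 12, 12, 12, 12 — always 12.
Term 13 comes from subsequence A (its 7th entry): 122.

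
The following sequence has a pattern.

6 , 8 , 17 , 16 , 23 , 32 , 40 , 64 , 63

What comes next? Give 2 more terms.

Taking every 2nd term gives 2 separate tracks.
Track A is 6, 17, 23, 40, 63, which is each term equals the sum of the previous two.
Track B is 8, 16, 32, 64, which is successive powers of 2.
Position 10 → track B, term 5 = 128.
The 11th slot belongs to track A; its 6th term is 103.

128, 103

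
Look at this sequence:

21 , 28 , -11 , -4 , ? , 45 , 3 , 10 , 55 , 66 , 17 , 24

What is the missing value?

Positions follow the repeating pattern AABB; grouping by letter gives 2 tracks.
Track A: 21, 28, ?, 45, 55, 66 (triangular numbers starting at T_6).
Track B: -11, -4, 3, 10, 17, 24 (adding 7 each time).
So the missing entry in track A is 36.

36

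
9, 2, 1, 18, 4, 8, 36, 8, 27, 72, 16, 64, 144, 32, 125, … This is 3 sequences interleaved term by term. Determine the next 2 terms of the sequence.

Split by position mod 3: positions 1, 4, 7, … form one track, and each other residue class forms its own.
Stream A is 9, 18, 36, 72, 144, which is multiplying by 2 each time.
Stream B is 2, 4, 8, 16, 32, which is powers of 2.
Stream C is 1, 8, 27, 64, 125, which is perfect cubes starting at 1³.
Position 16 falls in stream A as its term 6, giving 288.
Term 17 comes from stream B (its 6th entry): 64.

288, 64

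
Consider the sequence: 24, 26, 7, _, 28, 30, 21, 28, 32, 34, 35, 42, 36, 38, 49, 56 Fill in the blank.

The slot pattern repeats as AABB (period 4), so there are 2 interleaved tracks.
Track A is 24, 26, 28, 30, 32, 34, 36, 38, which is adding 2 each time.
Track B is 7, ?, 21, 28, 35, 42, 49, 56, which is linear: a_n = 7·n.
The gap is track B's term 2; the rule gives 14.

14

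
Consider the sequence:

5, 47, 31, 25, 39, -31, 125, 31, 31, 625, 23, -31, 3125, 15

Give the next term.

The terms cycle through 3 interleaved subsequences.
Track A = 5, 25, 125, 625, 3125: successive powers of 5.
Track B = 47, 39, 31, 23, 15: arithmetic, step −8.
Track C = 31, -31, 31, -31: oscillating between 31 and -31.
Term 15 comes from track C (its 5th entry): 31.

31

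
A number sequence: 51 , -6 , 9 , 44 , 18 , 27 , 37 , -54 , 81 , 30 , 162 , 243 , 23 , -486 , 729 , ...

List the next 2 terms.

16, 1458

Split by position mod 3: positions 1, 4, 7, … form one track, and each other residue class forms its own.
Track A: 51, 44, 37, 30, 23 (arithmetic, step −7).
Track B: -6, 18, -54, 162, -486 (geometric, ×-3 each step).
Track C: 9, 27, 81, 243, 729 (successive powers of 3).
Term 16 comes from track A (its 6th entry): 16.
Position 17 falls in track B as its term 6, giving 1458.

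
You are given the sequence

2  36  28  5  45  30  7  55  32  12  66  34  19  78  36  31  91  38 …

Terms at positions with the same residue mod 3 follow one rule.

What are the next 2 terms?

Split by position mod 3: positions 1, 4, 7, … form one track, and each other residue class forms its own.
Track A: 2, 5, 7, 12, 19, 31 — Fibonacci-style (each term is the sum of the two before it).
Track B: 36, 45, 55, 66, 78, 91 — triangular numbers starting at T_8.
Track C: 28, 30, 32, 34, 36, 38 — arithmetic, step +2.
The 19th slot belongs to track A; its 7th term is 50.
Position 20 falls in track B as its term 7, giving 105.

50, 105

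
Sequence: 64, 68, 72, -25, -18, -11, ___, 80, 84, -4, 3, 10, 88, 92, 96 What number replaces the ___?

76

Reading positions in blocks of 6 reveals the pattern AAABBB — 2 tracks woven together.
Track A is 64, 68, 72, ?, 80, 84, 88, 92, 96, which is arithmetic with common difference +4.
Track B is -25, -18, -11, -4, 3, 10, which is arithmetic with common difference +7.
Filling track A at index 4 by its rule yields 76.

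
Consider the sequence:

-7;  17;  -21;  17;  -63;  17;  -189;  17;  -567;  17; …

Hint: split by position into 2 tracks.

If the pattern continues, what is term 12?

17

Positions 1, 3, 5, … form one subsequence and positions 2, 4, 6, … form another.
Stream A: -7, -21, -63, -189, -567 (multiplying by 3 each time).
Stream B: 17, 17, 17, 17, 17 (the constant sequence 17).
Position 12 → stream B, term 6 = 17.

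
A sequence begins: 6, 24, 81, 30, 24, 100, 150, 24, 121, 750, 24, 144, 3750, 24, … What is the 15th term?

Read the sequence 3 terms at a time; column i is its own pattern.
Track A is 6, 30, 150, 750, 3750, which is a geometric progression (common ratio 5).
Track B is 24, 24, 24, 24, 24, which is constant 24.
Track C is 81, 100, 121, 144, which is consecutive squares n² from n = 9.
Position 15 → track C, term 5 = 169.

169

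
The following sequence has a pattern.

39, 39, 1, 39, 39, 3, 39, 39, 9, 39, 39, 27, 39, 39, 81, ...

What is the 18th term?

243

The slot pattern repeats as AAB (period 3), so there are 2 interleaved tracks.
Track A: 39, 39, 39, 39, 39, 39, 39, 39, 39, 39. The constant sequence 39.
Track B: 1, 3, 9, 27, 81. Powers of 3.
Position 18 → track B, term 6 = 243.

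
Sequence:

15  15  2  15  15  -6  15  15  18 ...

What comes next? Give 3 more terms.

Positions follow the repeating pattern AAB; grouping by letter gives 2 tracks.
Track A: 15, 15, 15, 15, 15, 15 — always 15.
Track B: 2, -6, 18 — geometric, ×-3 each step.
The 10th slot belongs to track A; its 7th term is 15.
The 11th slot belongs to track A; its 8th term is 15.
Position 12 → track B, term 4 = -54.

15, 15, -54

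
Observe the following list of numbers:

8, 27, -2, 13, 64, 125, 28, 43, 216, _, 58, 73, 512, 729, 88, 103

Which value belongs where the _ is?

343

Reading positions in blocks of 4 reveals the pattern AABB — 2 tracks woven together.
Subsequence A: 8, 27, 64, 125, 216, ?, 512, 729 — consecutive cubes n³ from n = 2.
Subsequence B: -2, 13, 28, 43, 58, 73, 88, 103 — arithmetic, step +15.
Subsequence A's pattern makes the blank 343.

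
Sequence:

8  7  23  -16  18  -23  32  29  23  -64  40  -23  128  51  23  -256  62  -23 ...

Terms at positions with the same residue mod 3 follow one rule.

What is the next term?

512

Read the sequence 3 terms at a time; column i is its own pattern.
Track A = 8, -16, 32, -64, 128, -256: a geometric progression (common ratio -2).
Track B = 7, 18, 29, 40, 51, 62: linear: a_n = -4 + 11·n.
Track C = 23, -23, 23, -23, 23, -23: alternating ±23.
Position 19 → track A, term 7 = 512.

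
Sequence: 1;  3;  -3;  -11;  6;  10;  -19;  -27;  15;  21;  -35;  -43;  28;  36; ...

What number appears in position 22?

Reading positions in blocks of 4 reveals the pattern AABB — 2 tracks woven together.
Subsequence A: 1, 3, 6, 10, 15, 21, 28, 36 — triangular numbers starting at T_1.
Subsequence B: -3, -11, -19, -27, -35, -43 — arithmetic, step −8.
The 22nd slot belongs to subsequence A; its 12th term is 78.

78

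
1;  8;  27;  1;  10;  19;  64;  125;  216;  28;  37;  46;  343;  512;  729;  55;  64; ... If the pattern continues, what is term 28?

The slot pattern repeats as AAABBB (period 6), so there are 2 interleaved tracks.
Subsequence A is 1, 8, 27, 64, 125, 216, 343, 512, 729, which is the cubes 1³, 2³, 3³, ….
Subsequence B is 1, 10, 19, 28, 37, 46, 55, 64, which is linear: a_n = -8 + 9·n.
Term 28 comes from subsequence B (its 13th entry): 109.

109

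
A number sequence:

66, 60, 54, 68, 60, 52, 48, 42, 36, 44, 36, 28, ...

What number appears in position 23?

The slot pattern repeats as AAABBB (period 6), so there are 2 interleaved tracks.
Track A is 66, 60, 54, 48, 42, 36, which is linear: a_n = 72 − 6·n.
Track B is 68, 60, 52, 44, 36, 28, which is linear: a_n = 76 − 8·n.
The 23rd slot belongs to track B; its 11th term is -12.

-12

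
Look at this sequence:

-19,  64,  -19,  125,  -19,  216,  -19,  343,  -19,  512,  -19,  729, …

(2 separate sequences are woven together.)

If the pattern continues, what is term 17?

-19

Split by position mod 2 into 2 tracks.
Track A = -19, -19, -19, -19, -19, -19: constant -19.
Track B = 64, 125, 216, 343, 512, 729: the cubes 4³, 5³, 6³, ….
Term 17 comes from track A (its 9th entry): -19.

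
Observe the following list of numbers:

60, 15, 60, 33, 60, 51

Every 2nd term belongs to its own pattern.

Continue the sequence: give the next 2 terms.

60, 69

Split by position mod 2 into 2 tracks.
Stream A: 60, 60, 60. Always 60.
Stream B: 15, 33, 51. Linear: a_n = -3 + 18·n.
Term 7 comes from stream A (its 4th entry): 60.
Position 8 falls in stream B as its term 4, giving 69.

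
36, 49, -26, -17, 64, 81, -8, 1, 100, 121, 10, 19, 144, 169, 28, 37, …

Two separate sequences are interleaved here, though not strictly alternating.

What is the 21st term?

Reading positions in blocks of 4 reveals the pattern AABB — 2 tracks woven together.
Subsequence A: 36, 49, 64, 81, 100, 121, 144, 169 (the squares 6², 7², 8², …).
Subsequence B: -26, -17, -8, 1, 10, 19, 28, 37 (arithmetic, step +9).
Position 21 falls in subsequence A as its term 11, giving 256.

256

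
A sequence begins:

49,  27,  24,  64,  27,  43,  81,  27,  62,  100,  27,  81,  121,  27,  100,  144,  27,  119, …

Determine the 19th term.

169

The terms cycle through 3 interleaved subsequences.
Track A: 49, 64, 81, 100, 121, 144. The squares 7², 8², 9², ….
Track B: 27, 27, 27, 27, 27, 27. Constant 27.
Track C: 24, 43, 62, 81, 100, 119. Arithmetic with common difference +19.
Position 19 → track A, term 7 = 169.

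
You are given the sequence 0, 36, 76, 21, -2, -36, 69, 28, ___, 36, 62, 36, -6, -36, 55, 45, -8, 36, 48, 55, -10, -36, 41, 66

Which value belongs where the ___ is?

Read the sequence 4 terms at a time; column i is its own pattern.
Stream A = 0, -2, ?, -6, -8, -10: subtracting 2 each time.
Stream B = 36, -36, 36, -36, 36, -36: alternating ±36.
Stream C = 76, 69, 62, 55, 48, 41: subtracting 7 each time.
Stream D = 21, 28, 36, 45, 55, 66: triangular numbers n(n+1)/2 for n = 6, 7, ….
The gap is stream A's term 3; the rule gives -4.

-4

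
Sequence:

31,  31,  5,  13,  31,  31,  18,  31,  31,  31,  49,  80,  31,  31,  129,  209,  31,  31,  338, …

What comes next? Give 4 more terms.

547, 31, 31, 885

Reading positions in blocks of 4 reveals the pattern AABB — 2 tracks woven together.
Stream A is 31, 31, 31, 31, 31, 31, 31, 31, 31, 31, which is constant 31.
Stream B is 5, 13, 18, 31, 49, 80, 129, 209, 338, which is Fibonacci-style (each term is the sum of the two before it).
Term 20 comes from stream B (its 10th entry): 547.
Position 21 falls in stream A as its term 11, giving 31.
Term 22 comes from stream A (its 12th entry): 31.
Term 23 comes from stream B (its 11th entry): 885.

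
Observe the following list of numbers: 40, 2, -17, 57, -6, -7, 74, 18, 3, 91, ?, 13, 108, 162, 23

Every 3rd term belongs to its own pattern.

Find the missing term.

Split by position mod 3 into 3 tracks.
Subsequence A: 40, 57, 74, 91, 108. Arithmetic, step +17.
Subsequence B: 2, -6, 18, ?, 162. Multiplying by -3 each time.
Subsequence C: -17, -7, 3, 13, 23. Arithmetic with common difference +10.
Filling subsequence B at index 4 by its rule yields -54.

-54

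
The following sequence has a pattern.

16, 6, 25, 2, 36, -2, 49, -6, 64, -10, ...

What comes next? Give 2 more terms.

The terms cycle through 2 interleaved subsequences.
Track A = 16, 25, 36, 49, 64: perfect squares starting at 4².
Track B = 6, 2, -2, -6, -10: linear: a_n = 10 − 4·n.
The 11th slot belongs to track A; its 6th term is 81.
Term 12 comes from track B (its 6th entry): -14.

81, -14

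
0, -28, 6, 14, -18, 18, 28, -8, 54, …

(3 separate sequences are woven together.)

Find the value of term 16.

Taking every 3rd term gives 3 separate tracks.
Track A = 0, 14, 28: linear: a_n = -14 + 14·n.
Track B = -28, -18, -8: adding 10 each time.
Track C = 6, 18, 54: geometric, ×3 each step.
Position 16 falls in track A as its term 6, giving 70.

70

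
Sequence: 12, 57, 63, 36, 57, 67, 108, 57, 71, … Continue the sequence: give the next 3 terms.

Split by position mod 3 into 3 tracks.
Subsequence A = 12, 36, 108: geometric, ×3 each step.
Subsequence B = 57, 57, 57: constant 57.
Subsequence C = 63, 67, 71: linear: a_n = 59 + 4·n.
Term 10 comes from subsequence A (its 4th entry): 324.
Position 11 → subsequence B, term 4 = 57.
Position 12 falls in subsequence C as its term 4, giving 75.

324, 57, 75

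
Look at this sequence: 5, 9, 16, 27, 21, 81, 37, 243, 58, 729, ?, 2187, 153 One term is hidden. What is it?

Positions 1, 3, 5, … form one subsequence and positions 2, 4, 6, … form another.
Track A is 5, 16, 21, 37, 58, ?, 153, which is Fibonacci-style (each term is the sum of the two before it).
Track B is 9, 27, 81, 243, 729, 2187, which is geometric, ×3 each step.
Filling track A at index 6 by its rule yields 95.

95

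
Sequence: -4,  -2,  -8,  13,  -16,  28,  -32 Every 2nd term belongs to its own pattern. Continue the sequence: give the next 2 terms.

Split by position mod 2 into 2 tracks.
Track A = -4, -8, -16, -32: geometric, ×2 each step.
Track B = -2, 13, 28: linear: a_n = -17 + 15·n.
Position 8 falls in track B as its term 4, giving 43.
Position 9 falls in track A as its term 5, giving -64.

43, -64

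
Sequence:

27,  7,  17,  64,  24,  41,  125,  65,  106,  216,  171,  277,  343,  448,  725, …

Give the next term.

512

The slot pattern repeats as ABB (period 3), so there are 2 interleaved tracks.
Track A: 27, 64, 125, 216, 343 — consecutive cubes n³ from n = 3.
Track B: 7, 17, 24, 41, 65, 106, 171, 277, 448, 725 — a Fibonacci-like recurrence a_n = a_{n-1} + a_{n-2}.
The 16th slot belongs to track A; its 6th term is 512.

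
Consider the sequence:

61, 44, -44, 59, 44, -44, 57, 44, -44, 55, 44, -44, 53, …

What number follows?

Positions follow the repeating pattern ABB; grouping by letter gives 2 tracks.
Track A: 61, 59, 57, 55, 53 (linear: a_n = 63 − 2·n).
Track B: 44, -44, 44, -44, 44, -44, 44, -44 (the oscillation 44·(−1)^(n+1)).
Position 14 → track B, term 9 = 44.

44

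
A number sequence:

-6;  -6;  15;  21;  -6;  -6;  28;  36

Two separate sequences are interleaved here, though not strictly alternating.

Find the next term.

Positions follow the repeating pattern AABB; grouping by letter gives 2 tracks.
Track A: -6, -6, -6, -6 — always -6.
Track B: 15, 21, 28, 36 — the triangular numbers T_5, T_6, ….
Position 9 → track A, term 5 = -6.

-6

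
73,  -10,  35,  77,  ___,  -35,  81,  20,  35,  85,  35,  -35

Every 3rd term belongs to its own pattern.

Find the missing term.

Taking every 3rd term gives 3 separate tracks.
Track A: 73, 77, 81, 85 (arithmetic, step +4).
Track B: -10, ?, 20, 35 (arithmetic with common difference +15).
Track C: 35, -35, 35, -35 (the oscillation 35·(−1)^(n+1)).
The gap is track B's term 2; the rule gives 5.

5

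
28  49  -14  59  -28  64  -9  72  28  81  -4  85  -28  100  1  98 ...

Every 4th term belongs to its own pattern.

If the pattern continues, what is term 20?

111

Taking every 4th term gives 4 separate tracks.
Stream A is 28, -28, 28, -28, which is the oscillation 28·(−1)^(n+1).
Stream B is 49, 64, 81, 100, which is the squares 7², 8², 9², ….
Stream C is -14, -9, -4, 1, which is arithmetic, step +5.
Stream D is 59, 72, 85, 98, which is arithmetic with common difference +13.
Position 20 → stream D, term 5 = 111.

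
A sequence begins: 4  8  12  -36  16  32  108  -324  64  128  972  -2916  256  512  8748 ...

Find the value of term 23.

708588

The slot pattern repeats as AABB (period 4), so there are 2 interleaved tracks.
Track A: 4, 8, 16, 32, 64, 128, 256, 512. Successive powers of 2.
Track B: 12, -36, 108, -324, 972, -2916, 8748. Geometric with ratio -3.
Term 23 comes from track B (its 11th entry): 708588.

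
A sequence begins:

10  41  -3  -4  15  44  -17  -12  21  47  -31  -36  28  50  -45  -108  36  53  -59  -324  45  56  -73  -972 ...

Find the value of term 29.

Read the sequence 4 terms at a time; column i is its own pattern.
Track A: 10, 15, 21, 28, 36, 45 — triangular numbers starting at T_4.
Track B: 41, 44, 47, 50, 53, 56 — linear: a_n = 38 + 3·n.
Track C: -3, -17, -31, -45, -59, -73 — arithmetic, step −14.
Track D: -4, -12, -36, -108, -324, -972 — geometric, ×3 each step.
Position 29 falls in track A as its term 8, giving 66.

66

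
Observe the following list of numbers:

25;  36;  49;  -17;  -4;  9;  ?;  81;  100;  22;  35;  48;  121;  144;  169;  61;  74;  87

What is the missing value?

64

Reading positions in blocks of 6 reveals the pattern AAABBB — 2 tracks woven together.
Stream A is 25, 36, 49, ?, 81, 100, 121, 144, 169, which is the squares 5², 6², 7², ….
Stream B is -17, -4, 9, 22, 35, 48, 61, 74, 87, which is linear: a_n = -30 + 13·n.
So the missing entry in stream A is 64.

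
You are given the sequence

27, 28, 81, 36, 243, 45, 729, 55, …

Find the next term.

Taking every 2nd term gives 2 separate tracks.
Track A: 27, 81, 243, 729 (successive powers of 3).
Track B: 28, 36, 45, 55 (triangular numbers starting at T_7).
Term 9 comes from track A (its 5th entry): 2187.

2187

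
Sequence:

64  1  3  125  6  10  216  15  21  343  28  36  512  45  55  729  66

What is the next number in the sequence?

78

Positions follow the repeating pattern ABB; grouping by letter gives 2 tracks.
Track A: 64, 125, 216, 343, 512, 729 (consecutive cubes n³ from n = 4).
Track B: 1, 3, 6, 10, 15, 21, 28, 36, 45, 55, 66 (triangular numbers n(n+1)/2 for n = 1, 2, …).
Position 18 falls in track B as its term 12, giving 78.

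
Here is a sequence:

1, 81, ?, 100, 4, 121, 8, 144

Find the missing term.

Odd-indexed and even-indexed terms follow separate rules.
Subsequence A: 1, ?, 4, 8 (powers 2^0, 2^1, 2^2, …).
Subsequence B: 81, 100, 121, 144 (perfect squares starting at 9²).
Subsequence A's pattern makes the blank 2.

2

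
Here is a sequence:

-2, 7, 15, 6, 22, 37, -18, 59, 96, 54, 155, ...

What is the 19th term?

Reading positions in blocks of 3 reveals the pattern ABB — 2 tracks woven together.
Track A: -2, 6, -18, 54 — geometric, ×-3 each step.
Track B: 7, 15, 22, 37, 59, 96, 155 — each term equals the sum of the previous two.
Term 19 comes from track A (its 7th entry): -1458.

-1458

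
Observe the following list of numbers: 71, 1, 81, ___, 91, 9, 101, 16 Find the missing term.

4

Positions 1, 3, 5, … form one subsequence and positions 2, 4, 6, … form another.
Track A = 71, 81, 91, 101: arithmetic, step +10.
Track B = 1, ?, 9, 16: consecutive squares n² from n = 1.
Track B's pattern makes the blank 4.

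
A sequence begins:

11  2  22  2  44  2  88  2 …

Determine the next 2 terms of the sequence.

Taking every 2nd term gives 2 separate tracks.
Subsequence A is 11, 22, 44, 88, which is geometric, ×2 each step.
Subsequence B is 2, 2, 2, 2, which is always 2.
Position 9 → subsequence A, term 5 = 176.
Position 10 → subsequence B, term 5 = 2.

176, 2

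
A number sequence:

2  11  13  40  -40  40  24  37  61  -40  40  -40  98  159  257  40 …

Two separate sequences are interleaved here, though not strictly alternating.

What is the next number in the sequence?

-40

The slot pattern repeats as AAABBB (period 6), so there are 2 interleaved tracks.
Track A: 2, 11, 13, 24, 37, 61, 98, 159, 257 — a Fibonacci-like recurrence a_n = a_{n-1} + a_{n-2}.
Track B: 40, -40, 40, -40, 40, -40, 40 — oscillating between 40 and -40.
The 17th slot belongs to track B; its 8th term is -40.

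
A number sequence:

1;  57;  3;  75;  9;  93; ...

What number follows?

27

The terms cycle through 2 interleaved subsequences.
Subsequence A: 1, 3, 9 — multiplying by 3 each time.
Subsequence B: 57, 75, 93 — arithmetic, step +18.
Position 7 → subsequence A, term 4 = 27.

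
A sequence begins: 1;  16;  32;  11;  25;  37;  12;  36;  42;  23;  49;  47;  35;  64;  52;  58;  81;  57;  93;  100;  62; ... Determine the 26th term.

144

The terms cycle through 3 interleaved subsequences.
Subsequence A = 1, 11, 12, 23, 35, 58, 93: Fibonacci-style (each term is the sum of the two before it).
Subsequence B = 16, 25, 36, 49, 64, 81, 100: the squares 4², 5², 6², ….
Subsequence C = 32, 37, 42, 47, 52, 57, 62: linear: a_n = 27 + 5·n.
Position 26 falls in subsequence B as its term 9, giving 144.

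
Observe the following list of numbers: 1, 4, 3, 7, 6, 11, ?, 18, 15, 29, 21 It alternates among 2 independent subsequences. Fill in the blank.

Odd-indexed and even-indexed terms follow separate rules.
Track A: 1, 3, 6, ?, 15, 21 (the triangular numbers T_1, T_2, …).
Track B: 4, 7, 11, 18, 29 (each term equals the sum of the previous two).
Filling track A at index 4 by its rule yields 10.

10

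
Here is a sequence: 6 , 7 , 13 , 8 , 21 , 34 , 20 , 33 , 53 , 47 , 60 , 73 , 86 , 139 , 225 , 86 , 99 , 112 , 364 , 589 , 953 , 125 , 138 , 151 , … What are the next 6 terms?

The slot pattern repeats as AAABBB (period 6), so there are 2 interleaved tracks.
Stream A = 6, 7, 13, 20, 33, 53, 86, 139, 225, 364, 589, 953: Fibonacci-style (each term is the sum of the two before it).
Stream B = 8, 21, 34, 47, 60, 73, 86, 99, 112, 125, 138, 151: adding 13 each time.
Term 25 comes from stream A (its 13th entry): 1542.
Position 26 falls in stream A as its term 14, giving 2495.
The 27th slot belongs to stream A; its 15th term is 4037.
Position 28 → stream B, term 13 = 164.
Position 29 → stream B, term 14 = 177.
Position 30 falls in stream B as its term 15, giving 190.

1542, 2495, 4037, 164, 177, 190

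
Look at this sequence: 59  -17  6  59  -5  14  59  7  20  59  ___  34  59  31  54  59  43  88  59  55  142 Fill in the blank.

19

Split by position mod 3: positions 1, 4, 7, … form one track, and each other residue class forms its own.
Track A is 59, 59, 59, 59, 59, 59, 59, which is constant 59.
Track B is -17, -5, 7, ?, 31, 43, 55, which is adding 12 each time.
Track C is 6, 14, 20, 34, 54, 88, 142, which is each term equals the sum of the previous two.
Track B's pattern makes the blank 19.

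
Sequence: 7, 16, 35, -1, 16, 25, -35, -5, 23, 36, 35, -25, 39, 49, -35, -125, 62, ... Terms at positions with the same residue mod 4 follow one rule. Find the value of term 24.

The terms cycle through 4 interleaved subsequences.
Track A is 7, 16, 23, 39, 62, which is each term equals the sum of the previous two.
Track B is 16, 25, 36, 49, which is perfect squares starting at 4².
Track C is 35, -35, 35, -35, which is the oscillation 35·(−1)^(n+1).
Track D is -1, -5, -25, -125, which is multiplying by 5 each time.
Position 24 falls in track D as its term 6, giving -3125.

-3125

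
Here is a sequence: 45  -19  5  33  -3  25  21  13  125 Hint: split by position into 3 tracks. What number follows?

9

Taking every 3rd term gives 3 separate tracks.
Track A is 45, 33, 21, which is arithmetic with common difference −12.
Track B is -19, -3, 13, which is arithmetic, step +16.
Track C is 5, 25, 125, which is powers of 5.
Position 10 falls in track A as its term 4, giving 9.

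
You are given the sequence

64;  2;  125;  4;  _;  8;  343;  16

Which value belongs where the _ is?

Odd-indexed and even-indexed terms follow separate rules.
Track A = 64, 125, ?, 343: perfect cubes starting at 4³.
Track B = 2, 4, 8, 16: powers of 2.
The gap is track A's term 3; the rule gives 216.

216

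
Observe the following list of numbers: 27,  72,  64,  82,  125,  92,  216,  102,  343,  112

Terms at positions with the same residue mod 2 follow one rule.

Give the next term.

512

Odd-indexed and even-indexed terms follow separate rules.
Subsequence A: 27, 64, 125, 216, 343 (perfect cubes starting at 3³).
Subsequence B: 72, 82, 92, 102, 112 (arithmetic, step +10).
Term 11 comes from subsequence A (its 6th entry): 512.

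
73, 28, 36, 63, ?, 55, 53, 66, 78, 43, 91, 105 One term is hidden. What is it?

45

Reading positions in blocks of 3 reveals the pattern ABB — 2 tracks woven together.
Subsequence A: 73, 63, 53, 43. Linear: a_n = 83 − 10·n.
Subsequence B: 28, 36, ?, 55, 66, 78, 91, 105. The triangular numbers T_7, T_8, ….
The gap is subsequence B's term 3; the rule gives 45.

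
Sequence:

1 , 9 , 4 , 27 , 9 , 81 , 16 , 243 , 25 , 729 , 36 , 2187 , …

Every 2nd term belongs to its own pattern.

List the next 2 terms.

Taking every 2nd term gives 2 separate tracks.
Track A = 1, 4, 9, 16, 25, 36: consecutive squares n² from n = 1.
Track B = 9, 27, 81, 243, 729, 2187: powers 3^2, 3^3, 3^4, ….
Position 13 falls in track A as its term 7, giving 49.
Position 14 falls in track B as its term 7, giving 6561.

49, 6561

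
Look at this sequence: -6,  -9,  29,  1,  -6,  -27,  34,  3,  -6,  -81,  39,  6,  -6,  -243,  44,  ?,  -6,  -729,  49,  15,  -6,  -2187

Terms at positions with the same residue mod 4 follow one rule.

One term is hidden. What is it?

Read the sequence 4 terms at a time; column i is its own pattern.
Stream A: -6, -6, -6, -6, -6, -6 — the constant sequence -6.
Stream B: -9, -27, -81, -243, -729, -2187 — multiplying by 3 each time.
Stream C: 29, 34, 39, 44, 49 — adding 5 each time.
Stream D: 1, 3, 6, ?, 15 — triangular numbers n(n+1)/2 for n = 1, 2, ….
Filling stream D at index 4 by its rule yields 10.

10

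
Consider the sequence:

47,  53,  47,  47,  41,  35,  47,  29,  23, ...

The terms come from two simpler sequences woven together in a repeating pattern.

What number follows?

47

The slot pattern repeats as ABB (period 3), so there are 2 interleaved tracks.
Track A: 47, 47, 47. The constant sequence 47.
Track B: 53, 47, 41, 35, 29, 23. Subtracting 6 each time.
Term 10 comes from track A (its 4th entry): 47.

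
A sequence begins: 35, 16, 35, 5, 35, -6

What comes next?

The terms cycle through 2 interleaved subsequences.
Track A: 35, 35, 35 (the constant sequence 35).
Track B: 16, 5, -6 (subtracting 11 each time).
The 7th slot belongs to track A; its 4th term is 35.

35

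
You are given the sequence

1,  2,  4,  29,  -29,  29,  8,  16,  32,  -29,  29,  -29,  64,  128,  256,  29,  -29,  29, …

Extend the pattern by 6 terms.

Positions follow the repeating pattern AAABBB; grouping by letter gives 2 tracks.
Track A is 1, 2, 4, 8, 16, 32, 64, 128, 256, which is powers 2^0, 2^1, 2^2, ….
Track B is 29, -29, 29, -29, 29, -29, 29, -29, 29, which is alternating ±29.
Position 19 falls in track A as its term 10, giving 512.
Position 20 → track A, term 11 = 1024.
Term 21 comes from track A (its 12th entry): 2048.
The 22nd slot belongs to track B; its 10th term is -29.
Term 23 comes from track B (its 11th entry): 29.
Term 24 comes from track B (its 12th entry): -29.

512, 1024, 2048, -29, 29, -29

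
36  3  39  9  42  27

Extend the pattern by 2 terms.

Split by position mod 2 into 2 tracks.
Track A is 36, 39, 42, which is linear: a_n = 33 + 3·n.
Track B is 3, 9, 27, which is successive powers of 3.
The 7th slot belongs to track A; its 4th term is 45.
Position 8 → track B, term 4 = 81.

45, 81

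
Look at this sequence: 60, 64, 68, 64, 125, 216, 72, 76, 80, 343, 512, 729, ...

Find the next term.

Reading positions in blocks of 6 reveals the pattern AAABBB — 2 tracks woven together.
Track A: 60, 64, 68, 72, 76, 80 (linear: a_n = 56 + 4·n).
Track B: 64, 125, 216, 343, 512, 729 (the cubes 4³, 5³, 6³, …).
Term 13 comes from track A (its 7th entry): 84.

84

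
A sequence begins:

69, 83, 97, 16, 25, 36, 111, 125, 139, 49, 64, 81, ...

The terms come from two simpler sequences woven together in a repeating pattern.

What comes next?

The slot pattern repeats as AAABBB (period 6), so there are 2 interleaved tracks.
Track A: 69, 83, 97, 111, 125, 139. Arithmetic with common difference +14.
Track B: 16, 25, 36, 49, 64, 81. Consecutive squares n² from n = 4.
Position 13 → track A, term 7 = 153.

153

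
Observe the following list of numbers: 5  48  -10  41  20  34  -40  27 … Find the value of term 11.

Split by position mod 2 into 2 tracks.
Track A: 5, -10, 20, -40 — geometric with ratio -2.
Track B: 48, 41, 34, 27 — arithmetic, step −7.
The 11th slot belongs to track A; its 6th term is -160.

-160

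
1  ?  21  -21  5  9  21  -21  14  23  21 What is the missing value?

4

The slot pattern repeats as AABB (period 4), so there are 2 interleaved tracks.
Track A is 1, ?, 5, 9, 14, 23, which is each term equals the sum of the previous two.
Track B is 21, -21, 21, -21, 21, which is alternating ±21.
Filling track A at index 2 by its rule yields 4.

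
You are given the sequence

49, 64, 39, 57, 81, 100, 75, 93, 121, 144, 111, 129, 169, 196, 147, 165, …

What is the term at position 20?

Positions follow the repeating pattern AABB; grouping by letter gives 2 tracks.
Track A = 49, 64, 81, 100, 121, 144, 169, 196: perfect squares starting at 7².
Track B = 39, 57, 75, 93, 111, 129, 147, 165: arithmetic with common difference +18.
Position 20 → track B, term 10 = 201.

201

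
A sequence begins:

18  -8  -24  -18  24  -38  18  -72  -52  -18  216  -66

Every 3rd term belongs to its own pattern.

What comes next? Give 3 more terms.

Split by position mod 3: positions 1, 4, 7, … form one track, and each other residue class forms its own.
Stream A = 18, -18, 18, -18: the oscillation 18·(−1)^(n+1).
Stream B = -8, 24, -72, 216: geometric with ratio -3.
Stream C = -24, -38, -52, -66: arithmetic with common difference −14.
Position 13 falls in stream A as its term 5, giving 18.
Position 14 falls in stream B as its term 5, giving -648.
Term 15 comes from stream C (its 5th entry): -80.

18, -648, -80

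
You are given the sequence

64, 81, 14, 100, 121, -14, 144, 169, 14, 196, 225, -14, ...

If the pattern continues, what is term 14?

Positions follow the repeating pattern AAB; grouping by letter gives 2 tracks.
Stream A: 64, 81, 100, 121, 144, 169, 196, 225. Consecutive squares n² from n = 8.
Stream B: 14, -14, 14, -14. Oscillating between 14 and -14.
Position 14 falls in stream A as its term 10, giving 289.

289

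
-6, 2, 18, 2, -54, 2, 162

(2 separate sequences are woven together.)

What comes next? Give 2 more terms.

2, -486

The terms cycle through 2 interleaved subsequences.
Stream A: -6, 18, -54, 162 (geometric, ×-3 each step).
Stream B: 2, 2, 2 (always 2).
Position 8 → stream B, term 4 = 2.
The 9th slot belongs to stream A; its 5th term is -486.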